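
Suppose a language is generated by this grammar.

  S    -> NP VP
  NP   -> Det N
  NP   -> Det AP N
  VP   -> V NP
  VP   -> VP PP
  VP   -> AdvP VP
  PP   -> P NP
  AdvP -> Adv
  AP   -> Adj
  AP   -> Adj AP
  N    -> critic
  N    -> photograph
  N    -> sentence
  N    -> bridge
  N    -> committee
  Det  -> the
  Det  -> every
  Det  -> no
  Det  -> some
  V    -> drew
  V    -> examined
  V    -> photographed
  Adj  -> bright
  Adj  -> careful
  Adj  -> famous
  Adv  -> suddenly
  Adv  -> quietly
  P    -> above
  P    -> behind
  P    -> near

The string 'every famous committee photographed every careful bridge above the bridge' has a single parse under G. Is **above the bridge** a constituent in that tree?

[S [NP [Det every] [AP [Adj famous]] [N committee]] [VP [VP [V photographed] [NP [Det every] [AP [Adj careful]] [N bridge]]] [PP [P above] [NP [Det the] [N bridge]]]]]
The words 'above the bridge' are exhaustively dominated by a single PP node (built by PP → P NP), so they form a constituent.

Yes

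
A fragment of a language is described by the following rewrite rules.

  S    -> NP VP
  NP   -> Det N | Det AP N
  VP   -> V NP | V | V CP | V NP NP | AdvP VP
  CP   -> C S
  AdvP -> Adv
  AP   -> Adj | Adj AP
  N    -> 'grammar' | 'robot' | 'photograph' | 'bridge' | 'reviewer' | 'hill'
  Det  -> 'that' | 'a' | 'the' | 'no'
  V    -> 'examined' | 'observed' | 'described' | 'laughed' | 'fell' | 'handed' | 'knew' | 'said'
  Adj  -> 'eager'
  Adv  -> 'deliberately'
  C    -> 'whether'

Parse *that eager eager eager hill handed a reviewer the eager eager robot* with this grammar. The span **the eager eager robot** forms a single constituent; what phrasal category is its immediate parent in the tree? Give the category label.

VP

S
  NP
    Det: that
    AP
      Adj: eager
      AP
        Adj: eager
        AP
          Adj: eager
    N: hill
  VP
    V: handed
    NP
      Det: a
      N: reviewer
    NP
      Det: the
      AP
        Adj: eager
        AP
          Adj: eager
      N: robot
The span 'the eager eager robot' is the NP node built by NP → Det AP N.
Its mother is the VP built by VP → V NP NP.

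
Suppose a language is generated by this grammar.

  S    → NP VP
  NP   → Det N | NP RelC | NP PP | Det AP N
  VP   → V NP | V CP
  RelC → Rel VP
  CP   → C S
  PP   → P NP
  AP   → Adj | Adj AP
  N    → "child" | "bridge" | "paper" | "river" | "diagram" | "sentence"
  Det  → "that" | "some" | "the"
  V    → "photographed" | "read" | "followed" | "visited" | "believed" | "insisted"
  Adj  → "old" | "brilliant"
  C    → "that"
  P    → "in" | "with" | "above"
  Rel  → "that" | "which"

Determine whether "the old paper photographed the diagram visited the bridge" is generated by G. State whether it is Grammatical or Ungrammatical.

For S → NP VP, the only prefix that parses as NP is 'the old paper', but the remainder 'photographed the diagram visited the bridge' is not a VP under these rules.

Ungrammatical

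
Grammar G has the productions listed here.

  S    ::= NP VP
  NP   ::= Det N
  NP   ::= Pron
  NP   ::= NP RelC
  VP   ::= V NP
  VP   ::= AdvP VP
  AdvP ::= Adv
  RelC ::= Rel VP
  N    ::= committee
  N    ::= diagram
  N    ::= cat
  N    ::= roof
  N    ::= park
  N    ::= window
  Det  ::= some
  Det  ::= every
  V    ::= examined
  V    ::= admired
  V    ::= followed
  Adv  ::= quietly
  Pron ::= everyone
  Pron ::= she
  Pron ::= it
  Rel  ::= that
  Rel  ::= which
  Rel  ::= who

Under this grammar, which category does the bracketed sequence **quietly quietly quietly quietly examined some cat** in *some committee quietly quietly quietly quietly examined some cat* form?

S
  NP
    Det: some
    N: committee
  VP
    AdvP
      Adv: quietly
    VP
      AdvP
        Adv: quietly
      VP
        AdvP
          Adv: quietly
        VP
          AdvP
            Adv: quietly
          VP
            V: examined
            NP
              Det: some
              N: cat
The span 'quietly quietly quietly quietly examined some cat' is the VP node built by VP → AdvP VP.

VP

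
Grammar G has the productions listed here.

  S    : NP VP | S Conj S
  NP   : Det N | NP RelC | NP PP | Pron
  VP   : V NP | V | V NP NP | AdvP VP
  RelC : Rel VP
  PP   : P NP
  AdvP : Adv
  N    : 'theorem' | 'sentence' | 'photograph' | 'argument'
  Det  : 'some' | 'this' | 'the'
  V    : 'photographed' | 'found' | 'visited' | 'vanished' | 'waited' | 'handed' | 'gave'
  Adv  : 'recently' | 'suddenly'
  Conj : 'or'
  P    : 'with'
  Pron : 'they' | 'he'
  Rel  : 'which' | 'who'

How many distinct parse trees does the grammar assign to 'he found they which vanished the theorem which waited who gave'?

4

Two of the 4 distinct bracketings:
[S [NP [Pron he]] [VP [V found] [NP [NP [Pron they]] [RelC [Rel which] [VP [V vanished] [NP [NP [NP [Det the] [N theorem]] [RelC [Rel which] [VP [V waited]]]] [RelC [Rel who] [VP [V gave]]]]]]]]]
[S [NP [Pron he]] [VP [V found] [NP [NP [NP [Pron they]] [RelC [Rel which] [VP [V vanished] [NP [NP [Det the] [N theorem]] [RelC [Rel which] [VP [V waited]]]]]]] [RelC [Rel who] [VP [V gave]]]]]]
The trees differ in how a recursive rule is bracketed over the same span.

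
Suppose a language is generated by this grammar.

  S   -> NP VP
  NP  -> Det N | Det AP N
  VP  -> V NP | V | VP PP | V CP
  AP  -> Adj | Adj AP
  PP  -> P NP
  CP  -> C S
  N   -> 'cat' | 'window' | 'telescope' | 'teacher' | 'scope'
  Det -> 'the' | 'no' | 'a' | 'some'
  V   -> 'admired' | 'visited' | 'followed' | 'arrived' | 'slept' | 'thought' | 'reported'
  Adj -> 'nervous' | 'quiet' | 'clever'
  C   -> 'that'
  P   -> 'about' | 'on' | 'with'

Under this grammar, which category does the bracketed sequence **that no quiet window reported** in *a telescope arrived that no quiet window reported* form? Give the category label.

CP

[S [NP [Det a] [N telescope]] [VP [V arrived] [CP [C that] [S [NP [Det no] [AP [Adj quiet]] [N window]] [VP [V reported]]]]]]
The span 'that no quiet window reported' is the CP node built by CP → C S.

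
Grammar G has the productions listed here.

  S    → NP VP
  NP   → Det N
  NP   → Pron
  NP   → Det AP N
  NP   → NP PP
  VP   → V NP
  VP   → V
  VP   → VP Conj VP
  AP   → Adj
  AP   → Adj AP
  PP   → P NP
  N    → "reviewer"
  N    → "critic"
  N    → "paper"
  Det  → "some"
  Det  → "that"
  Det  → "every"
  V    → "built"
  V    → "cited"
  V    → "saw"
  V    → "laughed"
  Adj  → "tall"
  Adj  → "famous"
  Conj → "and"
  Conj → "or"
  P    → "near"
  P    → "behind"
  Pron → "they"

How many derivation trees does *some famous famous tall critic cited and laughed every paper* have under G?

[S [NP [Det some] [AP [Adj famous] [AP [Adj famous] [AP [Adj tall]]]] [N critic]] [VP [VP [V cited]] [Conj and] [VP [V laughed] [NP [Det every] [N paper]]]]]
No rule offers an alternative attachment or grouping for any span, so this is the only derivation.

1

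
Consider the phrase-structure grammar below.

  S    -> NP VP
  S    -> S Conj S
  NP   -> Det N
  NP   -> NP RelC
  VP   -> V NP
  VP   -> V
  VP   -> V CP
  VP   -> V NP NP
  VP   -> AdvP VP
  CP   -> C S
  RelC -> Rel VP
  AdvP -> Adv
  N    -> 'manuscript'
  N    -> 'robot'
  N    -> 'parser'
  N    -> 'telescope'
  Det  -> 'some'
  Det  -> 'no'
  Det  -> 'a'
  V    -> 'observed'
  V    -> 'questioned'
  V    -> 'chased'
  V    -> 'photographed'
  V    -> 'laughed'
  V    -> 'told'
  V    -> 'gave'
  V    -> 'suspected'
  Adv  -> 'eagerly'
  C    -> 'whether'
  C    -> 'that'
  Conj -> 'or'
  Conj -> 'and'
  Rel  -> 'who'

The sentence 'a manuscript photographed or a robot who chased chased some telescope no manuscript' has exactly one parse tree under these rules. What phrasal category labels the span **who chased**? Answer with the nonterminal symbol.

RelC

[S [S [NP [Det a] [N manuscript]] [VP [V photographed]]] [Conj or] [S [NP [NP [Det a] [N robot]] [RelC [Rel who] [VP [V chased]]]] [VP [V chased] [NP [Det some] [N telescope]] [NP [Det no] [N manuscript]]]]]
The span 'who chased' is the RelC node built by RelC → Rel VP.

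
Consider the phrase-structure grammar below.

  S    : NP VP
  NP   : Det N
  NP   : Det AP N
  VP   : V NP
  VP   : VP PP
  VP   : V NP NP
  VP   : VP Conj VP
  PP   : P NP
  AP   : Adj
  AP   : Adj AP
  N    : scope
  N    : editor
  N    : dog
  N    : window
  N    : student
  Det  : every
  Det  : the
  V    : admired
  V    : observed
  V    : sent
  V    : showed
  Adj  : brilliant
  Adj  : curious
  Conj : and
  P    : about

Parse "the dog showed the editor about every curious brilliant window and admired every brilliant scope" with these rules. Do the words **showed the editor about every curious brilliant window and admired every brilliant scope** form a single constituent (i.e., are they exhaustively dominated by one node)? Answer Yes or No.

Yes

[S [NP [Det the] [N dog]] [VP [VP [VP [V showed] [NP [Det the] [N editor]]] [PP [P about] [NP [Det every] [AP [Adj curious] [AP [Adj brilliant]]] [N window]]]] [Conj and] [VP [V admired] [NP [Det every] [AP [Adj brilliant]] [N scope]]]]]
The words 'showed the editor about every curious brilliant window and admired every brilliant scope' are exhaustively dominated by a single VP node (built by VP → VP Conj VP), so they form a constituent.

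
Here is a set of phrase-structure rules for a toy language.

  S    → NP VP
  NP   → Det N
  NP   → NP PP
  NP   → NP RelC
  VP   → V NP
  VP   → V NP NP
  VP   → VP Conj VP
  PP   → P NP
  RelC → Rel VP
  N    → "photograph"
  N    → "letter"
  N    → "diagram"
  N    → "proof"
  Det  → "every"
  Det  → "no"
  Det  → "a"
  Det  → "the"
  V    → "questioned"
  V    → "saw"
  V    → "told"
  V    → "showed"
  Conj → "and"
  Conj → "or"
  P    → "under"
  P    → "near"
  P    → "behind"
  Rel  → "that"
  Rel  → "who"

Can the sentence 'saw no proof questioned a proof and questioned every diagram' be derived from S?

Ungrammatical

For S → NP VP, no prefix of the string parses as an NP.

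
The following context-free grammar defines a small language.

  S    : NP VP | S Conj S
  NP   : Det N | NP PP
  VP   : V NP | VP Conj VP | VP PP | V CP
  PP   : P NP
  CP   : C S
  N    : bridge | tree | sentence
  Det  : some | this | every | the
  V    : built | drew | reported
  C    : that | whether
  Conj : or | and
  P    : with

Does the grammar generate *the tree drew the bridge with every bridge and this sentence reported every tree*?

Grammatical

S
  S
    NP
      Det: the
      N: tree
    VP
      V: drew
      NP
        NP
          Det: the
          N: bridge
        PP
          P: with
          NP
            Det: every
            N: bridge
  Conj: and
  S
    NP
      Det: this
      N: sentence
    VP
      V: reported
      NP
        Det: every
        N: tree
Each bracket corresponds to one application of a listed rule, so the string is derivable from S.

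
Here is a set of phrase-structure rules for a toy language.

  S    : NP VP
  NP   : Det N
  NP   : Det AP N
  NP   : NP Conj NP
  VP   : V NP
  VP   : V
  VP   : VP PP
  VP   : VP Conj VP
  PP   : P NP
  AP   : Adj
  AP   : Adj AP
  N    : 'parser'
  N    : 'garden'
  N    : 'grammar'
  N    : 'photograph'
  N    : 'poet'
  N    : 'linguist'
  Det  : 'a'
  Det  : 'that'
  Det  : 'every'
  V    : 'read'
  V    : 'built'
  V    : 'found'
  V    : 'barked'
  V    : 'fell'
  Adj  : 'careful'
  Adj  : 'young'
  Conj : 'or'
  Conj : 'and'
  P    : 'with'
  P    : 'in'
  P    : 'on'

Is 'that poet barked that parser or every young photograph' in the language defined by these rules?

Grammatical

S
  NP
    Det: that
    N: poet
  VP
    V: barked
    NP
      NP
        Det: that
        N: parser
      Conj: or
      NP
        Det: every
        AP
          Adj: young
        N: photograph
Each bracket corresponds to one application of a listed rule, so the string is derivable from S.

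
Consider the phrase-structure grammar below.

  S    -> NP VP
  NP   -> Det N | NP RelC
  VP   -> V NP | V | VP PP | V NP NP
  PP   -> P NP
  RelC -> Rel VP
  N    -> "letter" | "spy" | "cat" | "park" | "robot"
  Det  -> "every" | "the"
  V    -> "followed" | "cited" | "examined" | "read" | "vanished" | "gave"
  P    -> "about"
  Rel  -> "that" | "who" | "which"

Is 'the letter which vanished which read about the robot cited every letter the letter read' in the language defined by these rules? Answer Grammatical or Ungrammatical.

Ungrammatical

For S → NP VP, every NP-prefix leaves a non-VP remainder: after 'the letter' the remainder is not a VP; after 'the letter which vanished' the remainder is not a VP; after 'the letter which vanished which read' the remainder is not a VP (and 1 more).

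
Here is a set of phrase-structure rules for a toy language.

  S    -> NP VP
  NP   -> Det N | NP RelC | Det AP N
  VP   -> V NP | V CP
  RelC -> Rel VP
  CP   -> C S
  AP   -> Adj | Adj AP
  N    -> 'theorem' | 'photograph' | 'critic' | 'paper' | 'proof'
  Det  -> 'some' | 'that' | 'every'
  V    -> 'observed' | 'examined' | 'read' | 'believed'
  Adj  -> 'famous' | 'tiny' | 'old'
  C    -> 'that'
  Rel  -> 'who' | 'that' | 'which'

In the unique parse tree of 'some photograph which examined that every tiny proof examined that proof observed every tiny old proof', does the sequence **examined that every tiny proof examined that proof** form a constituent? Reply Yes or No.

Yes

[S [NP [NP [Det some] [N photograph]] [RelC [Rel which] [VP [V examined] [CP [C that] [S [NP [Det every] [AP [Adj tiny]] [N proof]] [VP [V examined] [NP [Det that] [N proof]]]]]]]] [VP [V observed] [NP [Det every] [AP [Adj tiny] [AP [Adj old]]] [N proof]]]]
The words 'examined that every tiny proof examined that proof' are exhaustively dominated by a single VP node (built by VP → V CP), so they form a constituent.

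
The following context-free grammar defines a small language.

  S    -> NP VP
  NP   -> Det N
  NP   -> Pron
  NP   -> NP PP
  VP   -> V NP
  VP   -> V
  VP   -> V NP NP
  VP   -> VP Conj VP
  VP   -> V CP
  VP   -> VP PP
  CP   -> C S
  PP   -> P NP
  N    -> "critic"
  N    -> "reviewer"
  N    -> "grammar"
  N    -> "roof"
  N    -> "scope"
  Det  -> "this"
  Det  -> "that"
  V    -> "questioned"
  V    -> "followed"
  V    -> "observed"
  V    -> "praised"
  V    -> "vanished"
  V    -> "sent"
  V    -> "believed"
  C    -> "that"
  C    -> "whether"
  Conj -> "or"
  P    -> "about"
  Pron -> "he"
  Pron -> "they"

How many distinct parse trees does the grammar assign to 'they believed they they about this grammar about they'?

5

Two of the 5 distinct bracketings:
[S [NP [Pron they]] [VP [V believed] [NP [Pron they]] [NP [NP [Pron they]] [PP [P about] [NP [NP [Det this] [N grammar]] [PP [P about] [NP [Pron they]]]]]]]]
[S [NP [Pron they]] [VP [V believed] [NP [Pron they]] [NP [NP [NP [Pron they]] [PP [P about] [NP [Det this] [N grammar]]]] [PP [P about] [NP [Pron they]]]]]]
The trees differ in how a recursive rule is bracketed over the same span.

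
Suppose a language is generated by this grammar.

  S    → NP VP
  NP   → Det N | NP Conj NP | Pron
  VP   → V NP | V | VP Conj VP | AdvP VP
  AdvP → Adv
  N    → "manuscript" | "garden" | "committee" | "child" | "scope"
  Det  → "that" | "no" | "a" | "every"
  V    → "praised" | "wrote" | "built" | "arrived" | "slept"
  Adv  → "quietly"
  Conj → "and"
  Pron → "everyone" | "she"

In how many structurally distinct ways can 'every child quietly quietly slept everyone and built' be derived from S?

Two of the 3 distinct bracketings:
[S [NP [Det every] [N child]] [VP [VP [AdvP [Adv quietly]] [VP [AdvP [Adv quietly]] [VP [V slept] [NP [Pron everyone]]]]] [Conj and] [VP [V built]]]]
[S [NP [Det every] [N child]] [VP [AdvP [Adv quietly]] [VP [VP [AdvP [Adv quietly]] [VP [V slept] [NP [Pron everyone]]]] [Conj and] [VP [V built]]]]]
The trees differ in how a recursive rule is bracketed over the same span.

3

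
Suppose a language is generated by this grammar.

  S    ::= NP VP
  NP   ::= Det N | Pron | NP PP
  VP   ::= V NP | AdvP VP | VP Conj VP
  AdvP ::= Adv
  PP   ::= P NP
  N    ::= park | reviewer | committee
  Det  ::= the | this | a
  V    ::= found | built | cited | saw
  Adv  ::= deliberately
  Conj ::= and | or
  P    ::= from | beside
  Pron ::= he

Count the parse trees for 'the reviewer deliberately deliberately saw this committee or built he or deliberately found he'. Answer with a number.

9

Two of the 9 distinct bracketings:
[S [NP [Det the] [N reviewer]] [VP [AdvP [Adv deliberately]] [VP [AdvP [Adv deliberately]] [VP [VP [V saw] [NP [Det this] [N committee]]] [Conj or] [VP [VP [V built] [NP [Pron he]]] [Conj or] [VP [AdvP [Adv deliberately]] [VP [V found] [NP [Pron he]]]]]]]]]
[S [NP [Det the] [N reviewer]] [VP [AdvP [Adv deliberately]] [VP [AdvP [Adv deliberately]] [VP [VP [VP [V saw] [NP [Det this] [N committee]]] [Conj or] [VP [V built] [NP [Pron he]]]] [Conj or] [VP [AdvP [Adv deliberately]] [VP [V found] [NP [Pron he]]]]]]]]
The trees differ in how a recursive rule is bracketed over the same span.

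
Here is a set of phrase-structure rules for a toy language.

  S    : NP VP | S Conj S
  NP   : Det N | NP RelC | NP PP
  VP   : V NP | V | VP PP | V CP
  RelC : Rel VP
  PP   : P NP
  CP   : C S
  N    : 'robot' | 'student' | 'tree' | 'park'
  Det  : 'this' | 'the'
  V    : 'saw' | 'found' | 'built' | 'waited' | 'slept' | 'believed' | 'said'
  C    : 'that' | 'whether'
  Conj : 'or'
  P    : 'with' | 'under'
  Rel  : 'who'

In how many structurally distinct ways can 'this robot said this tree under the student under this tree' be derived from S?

Two of the 5 distinct bracketings:
[S [NP [Det this] [N robot]] [VP [V said] [NP [NP [Det this] [N tree]] [PP [P under] [NP [NP [Det the] [N student]] [PP [P under] [NP [Det this] [N tree]]]]]]]]
[S [NP [Det this] [N robot]] [VP [V said] [NP [NP [NP [Det this] [N tree]] [PP [P under] [NP [Det the] [N student]]]] [PP [P under] [NP [Det this] [N tree]]]]]]
The trees differ in how a recursive rule is bracketed over the same span.

5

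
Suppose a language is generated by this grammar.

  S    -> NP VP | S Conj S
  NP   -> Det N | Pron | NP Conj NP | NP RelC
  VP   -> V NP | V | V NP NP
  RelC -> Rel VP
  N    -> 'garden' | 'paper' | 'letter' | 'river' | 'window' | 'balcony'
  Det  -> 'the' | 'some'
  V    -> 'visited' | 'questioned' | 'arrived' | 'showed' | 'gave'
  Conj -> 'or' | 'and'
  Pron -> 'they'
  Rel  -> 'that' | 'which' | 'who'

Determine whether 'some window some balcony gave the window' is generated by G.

For S → NP VP, the only prefix that parses as NP is 'some window', but the remainder 'some balcony gave the window' is not a VP under these rules. The alternative S rule S → S Conj S likewise has no satisfying split.

Ungrammatical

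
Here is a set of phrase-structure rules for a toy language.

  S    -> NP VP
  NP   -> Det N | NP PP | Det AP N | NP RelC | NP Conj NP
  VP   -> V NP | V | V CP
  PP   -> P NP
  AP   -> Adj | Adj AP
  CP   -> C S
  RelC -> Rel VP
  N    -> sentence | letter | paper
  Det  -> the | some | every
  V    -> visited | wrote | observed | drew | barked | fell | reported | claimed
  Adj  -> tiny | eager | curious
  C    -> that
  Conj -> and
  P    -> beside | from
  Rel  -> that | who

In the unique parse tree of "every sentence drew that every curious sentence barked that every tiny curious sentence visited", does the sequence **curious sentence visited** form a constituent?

[S [NP [Det every] [N sentence]] [VP [V drew] [CP [C that] [S [NP [Det every] [AP [Adj curious]] [N sentence]] [VP [V barked] [CP [C that] [S [NP [Det every] [AP [Adj tiny] [AP [Adj curious]]] [N sentence]] [VP [V visited]]]]]]]]]
The smallest constituent containing 'curious sentence visited' is the S spanning 'every tiny curious sentence visited'; no single node in the tree dominates exactly the given words.

No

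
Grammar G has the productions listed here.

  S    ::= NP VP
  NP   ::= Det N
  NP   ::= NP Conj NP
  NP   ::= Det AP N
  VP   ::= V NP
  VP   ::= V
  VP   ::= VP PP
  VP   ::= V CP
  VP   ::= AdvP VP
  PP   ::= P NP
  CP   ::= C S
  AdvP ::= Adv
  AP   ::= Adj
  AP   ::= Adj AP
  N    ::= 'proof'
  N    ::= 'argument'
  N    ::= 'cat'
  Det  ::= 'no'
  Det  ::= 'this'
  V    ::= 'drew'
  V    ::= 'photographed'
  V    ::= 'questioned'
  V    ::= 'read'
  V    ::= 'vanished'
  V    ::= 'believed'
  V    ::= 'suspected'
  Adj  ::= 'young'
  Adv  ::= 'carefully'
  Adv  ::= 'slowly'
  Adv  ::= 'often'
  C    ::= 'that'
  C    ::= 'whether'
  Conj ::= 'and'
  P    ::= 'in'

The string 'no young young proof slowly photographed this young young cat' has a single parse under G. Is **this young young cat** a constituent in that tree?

[S [NP [Det no] [AP [Adj young] [AP [Adj young]]] [N proof]] [VP [AdvP [Adv slowly]] [VP [V photographed] [NP [Det this] [AP [Adj young] [AP [Adj young]]] [N cat]]]]]
The words 'this young young cat' are exhaustively dominated by a single NP node (built by NP → Det AP N), so they form a constituent.

Yes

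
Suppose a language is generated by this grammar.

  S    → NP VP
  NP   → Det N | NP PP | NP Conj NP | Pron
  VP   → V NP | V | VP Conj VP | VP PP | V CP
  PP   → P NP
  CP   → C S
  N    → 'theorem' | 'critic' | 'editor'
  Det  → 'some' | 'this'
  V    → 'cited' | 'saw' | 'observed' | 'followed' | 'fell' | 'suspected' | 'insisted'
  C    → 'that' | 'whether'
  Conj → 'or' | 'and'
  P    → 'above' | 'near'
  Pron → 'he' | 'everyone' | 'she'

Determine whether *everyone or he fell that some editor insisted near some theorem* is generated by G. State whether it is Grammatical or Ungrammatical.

[S [NP [NP [Pron everyone]] [Conj or] [NP [Pron he]]] [VP [VP [V fell] [CP [C that] [S [NP [Det some] [N editor]] [VP [V insisted]]]]] [PP [P near] [NP [Det some] [N theorem]]]]]
Each bracket corresponds to one application of a listed rule, so the string is derivable from S.

Grammatical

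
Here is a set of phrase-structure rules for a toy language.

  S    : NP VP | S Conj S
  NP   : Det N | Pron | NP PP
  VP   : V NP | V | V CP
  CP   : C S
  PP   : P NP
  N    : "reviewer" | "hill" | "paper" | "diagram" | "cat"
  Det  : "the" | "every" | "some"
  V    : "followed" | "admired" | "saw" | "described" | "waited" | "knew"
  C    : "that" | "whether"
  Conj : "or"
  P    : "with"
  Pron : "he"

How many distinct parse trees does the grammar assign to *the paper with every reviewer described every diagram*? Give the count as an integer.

[S [NP [NP [Det the] [N paper]] [PP [P with] [NP [Det every] [N reviewer]]]] [VP [V described] [NP [Det every] [N diagram]]]]
No rule offers an alternative attachment or grouping for any span, so this is the only derivation.

1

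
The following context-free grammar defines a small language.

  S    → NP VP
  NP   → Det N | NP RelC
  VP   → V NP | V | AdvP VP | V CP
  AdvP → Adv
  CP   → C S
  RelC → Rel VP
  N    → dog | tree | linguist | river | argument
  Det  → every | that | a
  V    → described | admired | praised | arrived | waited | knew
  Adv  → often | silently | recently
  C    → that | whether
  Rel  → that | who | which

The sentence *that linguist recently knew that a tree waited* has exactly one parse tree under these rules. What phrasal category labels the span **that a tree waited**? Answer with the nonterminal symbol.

[S [NP [Det that] [N linguist]] [VP [AdvP [Adv recently]] [VP [V knew] [CP [C that] [S [NP [Det a] [N tree]] [VP [V waited]]]]]]]
The span 'that a tree waited' is the CP node built by CP → C S.

CP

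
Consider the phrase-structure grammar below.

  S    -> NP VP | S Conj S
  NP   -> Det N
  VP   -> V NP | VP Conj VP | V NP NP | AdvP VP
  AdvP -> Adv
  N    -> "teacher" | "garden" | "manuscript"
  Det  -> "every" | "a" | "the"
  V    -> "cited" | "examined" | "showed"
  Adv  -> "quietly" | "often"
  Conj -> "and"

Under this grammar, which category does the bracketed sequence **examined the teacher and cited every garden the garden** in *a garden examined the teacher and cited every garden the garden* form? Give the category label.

VP

S
  NP
    Det: a
    N: garden
  VP
    VP
      V: examined
      NP
        Det: the
        N: teacher
    Conj: and
    VP
      V: cited
      NP
        Det: every
        N: garden
      NP
        Det: the
        N: garden
The span 'examined the teacher and cited every garden the garden' is the VP node built by VP → VP Conj VP.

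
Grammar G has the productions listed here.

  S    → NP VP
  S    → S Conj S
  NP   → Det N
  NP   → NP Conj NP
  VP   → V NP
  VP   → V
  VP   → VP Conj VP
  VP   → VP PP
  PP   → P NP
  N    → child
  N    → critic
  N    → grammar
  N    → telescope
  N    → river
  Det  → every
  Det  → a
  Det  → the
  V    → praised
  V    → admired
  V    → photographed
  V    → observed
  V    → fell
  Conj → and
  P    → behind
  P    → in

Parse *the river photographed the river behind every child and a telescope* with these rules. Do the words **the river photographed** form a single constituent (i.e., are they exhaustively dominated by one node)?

[S [NP [Det the] [N river]] [VP [VP [V photographed] [NP [Det the] [N river]]] [PP [P behind] [NP [NP [Det every] [N child]] [Conj and] [NP [Det a] [N telescope]]]]]]
The smallest constituent containing 'the river photographed' is the S spanning 'the river photographed the river behind every child and a telescope'; no single node in the tree dominates exactly the given words.

No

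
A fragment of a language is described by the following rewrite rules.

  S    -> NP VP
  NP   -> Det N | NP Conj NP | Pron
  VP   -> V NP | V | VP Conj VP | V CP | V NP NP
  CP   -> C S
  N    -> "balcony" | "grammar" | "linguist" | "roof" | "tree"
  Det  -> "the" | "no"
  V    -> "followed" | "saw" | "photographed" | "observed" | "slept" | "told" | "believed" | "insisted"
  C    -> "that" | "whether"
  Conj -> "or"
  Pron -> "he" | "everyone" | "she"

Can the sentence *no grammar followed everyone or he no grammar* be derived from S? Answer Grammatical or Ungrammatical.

S
  NP
    Det: no
    N: grammar
  VP
    V: followed
    NP
      NP
        Pron: everyone
      Conj: or
      NP
        Pron: he
    NP
      Det: no
      N: grammar
Every word is introduced by a lexical rule and the phrasal rules combine the resulting categories into a single S.

Grammatical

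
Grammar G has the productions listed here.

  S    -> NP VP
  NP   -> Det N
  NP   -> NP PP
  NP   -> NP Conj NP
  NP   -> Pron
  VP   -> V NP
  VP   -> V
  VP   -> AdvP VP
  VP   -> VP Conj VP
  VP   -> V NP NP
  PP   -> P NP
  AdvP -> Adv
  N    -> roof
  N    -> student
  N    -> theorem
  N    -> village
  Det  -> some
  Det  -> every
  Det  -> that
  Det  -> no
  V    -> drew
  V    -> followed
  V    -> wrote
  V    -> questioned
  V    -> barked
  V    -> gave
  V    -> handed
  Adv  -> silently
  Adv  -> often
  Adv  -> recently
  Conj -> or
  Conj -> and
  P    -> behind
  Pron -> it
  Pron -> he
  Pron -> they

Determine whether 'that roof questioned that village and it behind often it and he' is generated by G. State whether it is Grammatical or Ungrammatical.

A P word can never sit immediately before an Adv word in any string this grammar generates, so the substring 'behind often' rules out a derivation.

Ungrammatical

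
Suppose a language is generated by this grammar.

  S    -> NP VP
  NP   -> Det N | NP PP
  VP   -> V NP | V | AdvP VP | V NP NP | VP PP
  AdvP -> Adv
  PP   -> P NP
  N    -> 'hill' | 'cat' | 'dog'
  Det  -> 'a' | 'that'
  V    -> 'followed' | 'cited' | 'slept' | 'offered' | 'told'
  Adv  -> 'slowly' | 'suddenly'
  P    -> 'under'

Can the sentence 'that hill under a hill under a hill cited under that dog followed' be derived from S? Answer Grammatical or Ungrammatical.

Ungrammatical

For S → NP VP, every NP-prefix leaves a non-VP remainder: after 'that hill' the remainder is not a VP; after 'that hill under a hill' the remainder is not a VP; after 'that hill under a hill under a hill' the remainder is not a VP.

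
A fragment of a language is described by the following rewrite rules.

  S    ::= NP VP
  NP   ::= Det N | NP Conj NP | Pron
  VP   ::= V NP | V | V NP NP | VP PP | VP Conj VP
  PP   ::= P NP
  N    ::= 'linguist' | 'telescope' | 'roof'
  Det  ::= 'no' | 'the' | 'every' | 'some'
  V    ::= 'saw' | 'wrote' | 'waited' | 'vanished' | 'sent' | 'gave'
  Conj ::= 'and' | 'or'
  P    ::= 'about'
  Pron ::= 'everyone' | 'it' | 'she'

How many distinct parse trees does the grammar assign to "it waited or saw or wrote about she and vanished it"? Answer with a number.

Two of the 9 distinct bracketings:
[S [NP [Pron it]] [VP [VP [V waited]] [Conj or] [VP [VP [V saw]] [Conj or] [VP [VP [VP [V wrote]] [PP [P about] [NP [Pron she]]]] [Conj and] [VP [V vanished] [NP [Pron it]]]]]]]
[S [NP [Pron it]] [VP [VP [V waited]] [Conj or] [VP [VP [VP [VP [V saw]] [Conj or] [VP [V wrote]]] [PP [P about] [NP [Pron she]]]] [Conj and] [VP [V vanished] [NP [Pron it]]]]]]
The trees differ in how a recursive rule is bracketed over the same span.

9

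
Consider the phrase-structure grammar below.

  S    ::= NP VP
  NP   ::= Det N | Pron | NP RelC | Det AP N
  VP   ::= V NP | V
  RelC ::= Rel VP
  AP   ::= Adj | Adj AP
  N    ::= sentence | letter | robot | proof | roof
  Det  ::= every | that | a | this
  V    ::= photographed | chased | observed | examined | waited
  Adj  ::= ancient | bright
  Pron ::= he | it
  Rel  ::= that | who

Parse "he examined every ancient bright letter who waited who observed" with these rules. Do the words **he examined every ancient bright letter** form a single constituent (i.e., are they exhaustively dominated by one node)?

No

[S [NP [Pron he]] [VP [V examined] [NP [NP [NP [Det every] [AP [Adj ancient] [AP [Adj bright]]] [N letter]] [RelC [Rel who] [VP [V waited]]]] [RelC [Rel who] [VP [V observed]]]]]]
The smallest constituent containing 'he examined every ancient bright letter' is the S spanning 'he examined every ancient bright letter who waited who observed'; no single node in the tree dominates exactly the given words.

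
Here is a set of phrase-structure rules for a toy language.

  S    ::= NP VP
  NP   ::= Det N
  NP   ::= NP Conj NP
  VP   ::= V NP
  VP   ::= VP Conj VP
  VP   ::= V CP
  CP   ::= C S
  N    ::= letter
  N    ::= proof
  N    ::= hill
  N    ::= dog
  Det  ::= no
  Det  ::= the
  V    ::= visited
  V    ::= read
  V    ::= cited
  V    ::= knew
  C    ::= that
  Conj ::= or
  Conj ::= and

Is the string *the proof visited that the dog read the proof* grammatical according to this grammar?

Grammatical

[S [NP [Det the] [N proof]] [VP [V visited] [CP [C that] [S [NP [Det the] [N dog]] [VP [V read] [NP [Det the] [N proof]]]]]]]
Every word is introduced by a lexical rule and the phrasal rules combine the resulting categories into a single S.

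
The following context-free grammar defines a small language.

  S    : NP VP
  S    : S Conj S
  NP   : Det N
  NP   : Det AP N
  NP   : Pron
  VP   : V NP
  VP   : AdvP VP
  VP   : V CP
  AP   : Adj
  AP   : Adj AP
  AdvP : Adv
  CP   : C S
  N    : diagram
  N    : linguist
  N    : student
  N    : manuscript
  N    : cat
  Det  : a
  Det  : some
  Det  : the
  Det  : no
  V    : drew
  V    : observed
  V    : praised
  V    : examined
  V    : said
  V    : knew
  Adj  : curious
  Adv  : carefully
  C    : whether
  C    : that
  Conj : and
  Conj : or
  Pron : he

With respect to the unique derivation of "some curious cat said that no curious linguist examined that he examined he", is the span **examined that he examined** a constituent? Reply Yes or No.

[S [NP [Det some] [AP [Adj curious]] [N cat]] [VP [V said] [CP [C that] [S [NP [Det no] [AP [Adj curious]] [N linguist]] [VP [V examined] [CP [C that] [S [NP [Pron he]] [VP [V examined] [NP [Pron he]]]]]]]]]]
The smallest constituent containing 'examined that he examined' is the VP spanning 'examined that he examined he'; no single node in the tree dominates exactly the given words.

No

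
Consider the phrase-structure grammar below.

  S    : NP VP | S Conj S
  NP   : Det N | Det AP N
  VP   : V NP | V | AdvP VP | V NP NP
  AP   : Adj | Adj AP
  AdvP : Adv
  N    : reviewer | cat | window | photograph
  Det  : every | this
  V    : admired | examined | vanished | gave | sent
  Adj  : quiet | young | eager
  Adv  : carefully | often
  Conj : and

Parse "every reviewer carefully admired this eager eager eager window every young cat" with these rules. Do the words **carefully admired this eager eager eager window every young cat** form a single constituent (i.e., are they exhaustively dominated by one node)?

[S [NP [Det every] [N reviewer]] [VP [AdvP [Adv carefully]] [VP [V admired] [NP [Det this] [AP [Adj eager] [AP [Adj eager] [AP [Adj eager]]]] [N window]] [NP [Det every] [AP [Adj young]] [N cat]]]]]
The words 'carefully admired this eager eager eager window every young cat' are exhaustively dominated by a single VP node (built by VP → AdvP VP), so they form a constituent.

Yes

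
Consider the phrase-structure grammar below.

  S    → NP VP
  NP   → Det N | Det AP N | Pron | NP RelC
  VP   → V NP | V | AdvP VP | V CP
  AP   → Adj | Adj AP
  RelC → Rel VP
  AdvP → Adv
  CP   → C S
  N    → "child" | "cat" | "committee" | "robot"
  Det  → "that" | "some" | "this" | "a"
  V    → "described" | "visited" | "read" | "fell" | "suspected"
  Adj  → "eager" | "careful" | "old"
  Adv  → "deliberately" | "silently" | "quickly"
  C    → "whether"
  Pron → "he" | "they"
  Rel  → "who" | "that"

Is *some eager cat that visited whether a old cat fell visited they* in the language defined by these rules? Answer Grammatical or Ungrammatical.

Grammatical

S
  NP
    NP
      Det: some
      AP
        Adj: eager
      N: cat
    RelC
      Rel: that
      VP
        V: visited
        CP
          C: whether
          S
            NP
              Det: a
              AP
                Adj: old
              N: cat
            VP
              V: fell
  VP
    V: visited
    NP
      Pron: they
Every word is introduced by a lexical rule and the phrasal rules combine the resulting categories into a single S.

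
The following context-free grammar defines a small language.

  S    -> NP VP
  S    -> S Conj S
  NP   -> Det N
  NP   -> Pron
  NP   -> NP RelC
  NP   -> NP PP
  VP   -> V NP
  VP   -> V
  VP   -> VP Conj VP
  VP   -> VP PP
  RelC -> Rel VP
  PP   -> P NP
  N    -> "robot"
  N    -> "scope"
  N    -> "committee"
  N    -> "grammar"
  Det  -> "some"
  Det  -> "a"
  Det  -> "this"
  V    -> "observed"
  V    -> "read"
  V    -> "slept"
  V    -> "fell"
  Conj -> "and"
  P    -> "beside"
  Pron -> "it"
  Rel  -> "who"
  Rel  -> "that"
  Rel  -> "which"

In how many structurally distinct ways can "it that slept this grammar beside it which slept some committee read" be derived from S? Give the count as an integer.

7

Two of the 7 distinct bracketings:
[S [NP [NP [Pron it]] [RelC [Rel that] [VP [V slept] [NP [NP [NP [Det this] [N grammar]] [PP [P beside] [NP [Pron it]]]] [RelC [Rel which] [VP [V slept] [NP [Det some] [N committee]]]]]]]] [VP [V read]]]
[S [NP [NP [Pron it]] [RelC [Rel that] [VP [V slept] [NP [NP [Det this] [N grammar]] [PP [P beside] [NP [NP [Pron it]] [RelC [Rel which] [VP [V slept] [NP [Det some] [N committee]]]]]]]]]] [VP [V read]]]
The trees differ in how a recursive rule is bracketed over the same span.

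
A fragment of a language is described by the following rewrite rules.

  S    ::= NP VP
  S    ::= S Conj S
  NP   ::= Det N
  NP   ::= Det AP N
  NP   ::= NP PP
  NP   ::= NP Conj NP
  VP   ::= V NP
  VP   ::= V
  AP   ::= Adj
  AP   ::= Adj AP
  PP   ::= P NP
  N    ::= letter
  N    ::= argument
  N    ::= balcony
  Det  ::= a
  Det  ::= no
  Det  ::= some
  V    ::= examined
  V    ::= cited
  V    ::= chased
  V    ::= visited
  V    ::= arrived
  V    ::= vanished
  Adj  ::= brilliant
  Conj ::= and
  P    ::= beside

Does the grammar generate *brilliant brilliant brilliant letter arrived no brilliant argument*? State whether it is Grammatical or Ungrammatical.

Ungrammatical

For S → NP VP, no prefix of the string parses as an NP. The alternative S rule S → S Conj S likewise has no satisfying split.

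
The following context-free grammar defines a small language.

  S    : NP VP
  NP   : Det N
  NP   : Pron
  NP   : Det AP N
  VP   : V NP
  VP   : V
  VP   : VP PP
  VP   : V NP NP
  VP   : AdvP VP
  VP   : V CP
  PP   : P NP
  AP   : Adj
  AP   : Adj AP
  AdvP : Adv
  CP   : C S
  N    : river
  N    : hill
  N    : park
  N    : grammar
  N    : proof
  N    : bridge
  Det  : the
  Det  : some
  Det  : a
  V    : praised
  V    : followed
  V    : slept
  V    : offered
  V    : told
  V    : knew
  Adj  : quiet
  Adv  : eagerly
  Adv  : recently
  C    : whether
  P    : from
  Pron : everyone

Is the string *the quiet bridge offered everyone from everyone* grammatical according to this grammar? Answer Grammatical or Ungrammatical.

Grammatical

S
  NP
    Det: the
    AP
      Adj: quiet
    N: bridge
  VP
    VP
      V: offered
      NP
        Pron: everyone
    PP
      P: from
      NP
        Pron: everyone
Every word is introduced by a lexical rule and the phrasal rules combine the resulting categories into a single S.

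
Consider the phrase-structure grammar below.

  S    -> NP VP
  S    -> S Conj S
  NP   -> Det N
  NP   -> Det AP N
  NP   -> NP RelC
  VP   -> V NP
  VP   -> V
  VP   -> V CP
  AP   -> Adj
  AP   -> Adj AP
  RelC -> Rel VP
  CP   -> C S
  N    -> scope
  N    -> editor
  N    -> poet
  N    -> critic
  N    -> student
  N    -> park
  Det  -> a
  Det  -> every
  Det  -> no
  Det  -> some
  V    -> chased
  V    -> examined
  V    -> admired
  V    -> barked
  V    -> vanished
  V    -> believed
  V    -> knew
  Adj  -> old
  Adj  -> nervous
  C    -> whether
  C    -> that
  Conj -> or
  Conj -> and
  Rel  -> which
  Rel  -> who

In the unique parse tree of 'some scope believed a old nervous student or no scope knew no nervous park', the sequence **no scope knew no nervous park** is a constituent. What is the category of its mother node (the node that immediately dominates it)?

[S [S [NP [Det some] [N scope]] [VP [V believed] [NP [Det a] [AP [Adj old] [AP [Adj nervous]]] [N student]]]] [Conj or] [S [NP [Det no] [N scope]] [VP [V knew] [NP [Det no] [AP [Adj nervous]] [N park]]]]]
The span 'no scope knew no nervous park' is the S node built by S → NP VP.
Its mother is the S built by S → S Conj S.

S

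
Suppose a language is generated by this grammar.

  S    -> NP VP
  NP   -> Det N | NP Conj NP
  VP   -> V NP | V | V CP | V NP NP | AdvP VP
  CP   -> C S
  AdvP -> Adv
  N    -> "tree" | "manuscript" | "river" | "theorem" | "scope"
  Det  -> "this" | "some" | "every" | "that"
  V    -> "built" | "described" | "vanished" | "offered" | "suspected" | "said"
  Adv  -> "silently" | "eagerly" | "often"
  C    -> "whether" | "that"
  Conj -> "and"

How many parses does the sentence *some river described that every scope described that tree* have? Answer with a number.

1

[S [NP [Det some] [N river]] [VP [V described] [CP [C that] [S [NP [Det every] [N scope]] [VP [V described] [NP [Det that] [N tree]]]]]]]
No rule offers an alternative attachment or grouping for any span, so this is the only derivation.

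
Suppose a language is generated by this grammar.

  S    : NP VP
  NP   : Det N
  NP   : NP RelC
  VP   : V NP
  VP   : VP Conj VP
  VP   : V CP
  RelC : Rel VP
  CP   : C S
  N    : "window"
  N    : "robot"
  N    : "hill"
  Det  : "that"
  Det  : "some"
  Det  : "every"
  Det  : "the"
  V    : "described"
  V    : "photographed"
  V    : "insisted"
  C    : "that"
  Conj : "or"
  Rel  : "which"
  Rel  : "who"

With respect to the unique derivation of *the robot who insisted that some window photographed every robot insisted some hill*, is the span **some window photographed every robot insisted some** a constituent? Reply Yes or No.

[S [NP [NP [Det the] [N robot]] [RelC [Rel who] [VP [V insisted] [CP [C that] [S [NP [Det some] [N window]] [VP [V photographed] [NP [Det every] [N robot]]]]]]]] [VP [V insisted] [NP [Det some] [N hill]]]]
The smallest constituent containing 'some window photographed every robot insisted some' is the S spanning 'the robot who insisted that some window photographed every robot insisted some hill'; no single node in the tree dominates exactly the given words.

No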